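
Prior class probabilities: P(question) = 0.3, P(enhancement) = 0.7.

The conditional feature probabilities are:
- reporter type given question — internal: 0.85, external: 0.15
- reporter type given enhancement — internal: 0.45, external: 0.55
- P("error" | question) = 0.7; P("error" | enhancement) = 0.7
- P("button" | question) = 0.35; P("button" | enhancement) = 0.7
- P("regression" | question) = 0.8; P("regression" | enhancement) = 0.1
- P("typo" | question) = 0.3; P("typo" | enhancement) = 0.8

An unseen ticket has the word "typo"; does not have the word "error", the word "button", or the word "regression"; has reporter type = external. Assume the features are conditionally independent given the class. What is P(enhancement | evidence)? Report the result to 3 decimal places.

question: 0.3 × 0.15 × (1−0.7) × (1−0.35) × (1−0.8) × 0.3 = 0.0005265
enhancement: 0.7 × 0.55 × (1−0.7) × (1−0.7) × (1−0.1) × 0.8 = 0.024948
P(enhancement | x) = 0.024948 / 0.0254745 ≈ 0.979

0.979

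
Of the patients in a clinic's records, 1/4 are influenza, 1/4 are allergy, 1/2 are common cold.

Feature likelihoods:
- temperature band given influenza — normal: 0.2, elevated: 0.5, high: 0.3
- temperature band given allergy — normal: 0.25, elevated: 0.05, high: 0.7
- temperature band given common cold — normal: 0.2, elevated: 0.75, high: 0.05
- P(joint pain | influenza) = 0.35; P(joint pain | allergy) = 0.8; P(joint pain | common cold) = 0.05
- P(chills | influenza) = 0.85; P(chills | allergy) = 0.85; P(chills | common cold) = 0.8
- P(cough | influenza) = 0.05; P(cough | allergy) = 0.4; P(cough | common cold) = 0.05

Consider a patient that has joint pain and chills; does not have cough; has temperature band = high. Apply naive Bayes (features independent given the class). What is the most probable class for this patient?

allergy

influenza: 0.25 × 0.3 × 0.35 × 0.85 × (1−0.05) = 0.021196875
allergy: 0.25 × 0.7 × 0.8 × 0.85 × (1−0.4) = 0.0714
common cold: 0.5 × 0.05 × 0.05 × 0.8 × (1−0.05) = 0.00095
Highest score → allergy.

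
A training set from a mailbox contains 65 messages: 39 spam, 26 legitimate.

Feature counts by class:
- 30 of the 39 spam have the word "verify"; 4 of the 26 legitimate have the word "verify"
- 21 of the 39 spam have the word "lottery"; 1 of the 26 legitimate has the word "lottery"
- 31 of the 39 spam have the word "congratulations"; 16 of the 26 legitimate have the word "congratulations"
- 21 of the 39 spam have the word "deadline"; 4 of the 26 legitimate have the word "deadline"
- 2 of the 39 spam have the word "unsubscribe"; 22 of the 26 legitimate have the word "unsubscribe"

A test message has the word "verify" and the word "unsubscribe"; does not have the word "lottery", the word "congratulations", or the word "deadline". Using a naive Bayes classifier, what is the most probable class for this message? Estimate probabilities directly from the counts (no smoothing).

spam: (39/65) × (30/39) × (18/39) × (8/39) × (18/39) × (2/39) ≈ 0.00103422
legitimate: (26/65) × (4/26) × (25/26) × (10/26) × (22/26) × (22/26) ≈ 0.0162944
Highest score → legitimate.

legitimate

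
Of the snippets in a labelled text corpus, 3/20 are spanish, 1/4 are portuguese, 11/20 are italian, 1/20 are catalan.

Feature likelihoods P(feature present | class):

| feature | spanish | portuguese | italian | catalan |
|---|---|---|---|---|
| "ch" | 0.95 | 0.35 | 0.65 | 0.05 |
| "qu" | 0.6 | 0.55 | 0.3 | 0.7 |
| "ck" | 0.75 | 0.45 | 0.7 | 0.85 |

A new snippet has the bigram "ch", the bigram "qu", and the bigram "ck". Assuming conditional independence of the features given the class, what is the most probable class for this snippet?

spanish: 0.15 × 0.95 × 0.6 × 0.75 = 0.064125
portuguese: 0.25 × 0.35 × 0.55 × 0.45 = 0.02165625
italian: 0.55 × 0.65 × 0.3 × 0.7 = 0.075075
catalan: 0.05 × 0.05 × 0.7 × 0.85 = 0.0014875
Highest score → italian.

italian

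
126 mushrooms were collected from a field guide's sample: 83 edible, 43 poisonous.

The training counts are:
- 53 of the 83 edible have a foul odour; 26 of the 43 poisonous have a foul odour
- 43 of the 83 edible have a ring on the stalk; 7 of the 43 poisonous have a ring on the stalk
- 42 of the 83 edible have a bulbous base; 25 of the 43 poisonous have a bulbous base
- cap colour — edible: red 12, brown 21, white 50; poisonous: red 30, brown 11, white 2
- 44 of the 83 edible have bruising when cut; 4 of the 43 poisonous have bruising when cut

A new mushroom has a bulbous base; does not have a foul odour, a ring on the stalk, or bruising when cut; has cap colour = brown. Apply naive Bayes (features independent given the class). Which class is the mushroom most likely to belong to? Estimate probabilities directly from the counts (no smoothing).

edible: (83/126) × (30/83) × (40/83) × (42/83) × (21/83) × (39/83) ≈ 0.0069029
poisonous: (43/126) × (17/43) × (36/43) × (25/43) × (11/43) × (39/43) ≈ 0.0152372
Highest score → poisonous.

poisonous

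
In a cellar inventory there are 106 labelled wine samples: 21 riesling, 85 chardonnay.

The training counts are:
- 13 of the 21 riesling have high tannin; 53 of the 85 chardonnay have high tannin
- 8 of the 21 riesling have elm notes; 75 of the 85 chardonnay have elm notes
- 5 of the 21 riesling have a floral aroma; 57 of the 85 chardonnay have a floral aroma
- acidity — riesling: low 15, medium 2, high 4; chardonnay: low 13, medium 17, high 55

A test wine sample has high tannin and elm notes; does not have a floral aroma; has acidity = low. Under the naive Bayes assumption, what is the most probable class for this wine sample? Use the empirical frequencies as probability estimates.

riesling: (21/106) × (13/21) × (8/21) × (16/21) × (15/21) ≈ 0.0254262
chardonnay: (85/106) × (53/85) × (75/85) × (28/85) × (13/85) ≈ 0.0222267
Highest score → riesling.

riesling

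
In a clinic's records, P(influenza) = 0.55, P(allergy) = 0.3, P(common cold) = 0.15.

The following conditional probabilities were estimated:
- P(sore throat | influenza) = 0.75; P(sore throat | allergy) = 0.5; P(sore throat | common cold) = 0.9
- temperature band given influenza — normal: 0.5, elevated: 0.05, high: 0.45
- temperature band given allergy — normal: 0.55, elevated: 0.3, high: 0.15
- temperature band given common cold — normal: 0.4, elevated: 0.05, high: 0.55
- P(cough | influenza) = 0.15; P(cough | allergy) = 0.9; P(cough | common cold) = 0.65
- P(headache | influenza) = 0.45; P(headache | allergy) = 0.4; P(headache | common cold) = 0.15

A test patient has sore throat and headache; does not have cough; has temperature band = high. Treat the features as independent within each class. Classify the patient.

influenza: 0.55 × 0.75 × 0.45 × (1−0.15) × 0.45 = 0.0710015625
allergy: 0.3 × 0.5 × 0.15 × (1−0.9) × 0.4 = 0.0009
common cold: 0.15 × 0.9 × 0.55 × (1−0.65) × 0.15 = 0.003898125
Highest score → influenza.

influenza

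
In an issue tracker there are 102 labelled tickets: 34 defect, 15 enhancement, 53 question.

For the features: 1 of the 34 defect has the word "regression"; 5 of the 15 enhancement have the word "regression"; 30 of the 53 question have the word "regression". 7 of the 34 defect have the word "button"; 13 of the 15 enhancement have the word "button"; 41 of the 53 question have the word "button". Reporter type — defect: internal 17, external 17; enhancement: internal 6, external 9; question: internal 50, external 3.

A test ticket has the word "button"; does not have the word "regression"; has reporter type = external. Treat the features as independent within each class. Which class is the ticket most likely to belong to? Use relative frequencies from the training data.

defect: (34/102) × (33/34) × (7/34) × (17/34) ≈ 0.0333045
enhancement: (15/102) × (10/15) × (13/15) × (9/15) ≈ 0.0509804
question: (53/102) × (23/53) × (41/53) × (3/53) ≈ 0.00987373
Highest score → enhancement.

enhancement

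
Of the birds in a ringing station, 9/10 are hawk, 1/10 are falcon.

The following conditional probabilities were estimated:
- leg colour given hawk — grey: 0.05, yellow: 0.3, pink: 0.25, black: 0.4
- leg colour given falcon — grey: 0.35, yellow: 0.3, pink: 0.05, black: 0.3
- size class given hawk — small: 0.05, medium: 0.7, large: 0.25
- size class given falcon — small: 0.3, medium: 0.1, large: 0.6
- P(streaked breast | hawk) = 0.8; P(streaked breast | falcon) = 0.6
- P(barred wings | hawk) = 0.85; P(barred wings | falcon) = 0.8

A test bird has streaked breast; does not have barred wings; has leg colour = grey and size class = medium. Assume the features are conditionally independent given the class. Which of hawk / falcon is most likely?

hawk

hawk: 0.9 × 0.05 × 0.7 × 0.8 × (1−0.85) = 0.00378
falcon: 0.1 × 0.35 × 0.1 × 0.6 × (1−0.8) = 0.00042
Highest score → hawk.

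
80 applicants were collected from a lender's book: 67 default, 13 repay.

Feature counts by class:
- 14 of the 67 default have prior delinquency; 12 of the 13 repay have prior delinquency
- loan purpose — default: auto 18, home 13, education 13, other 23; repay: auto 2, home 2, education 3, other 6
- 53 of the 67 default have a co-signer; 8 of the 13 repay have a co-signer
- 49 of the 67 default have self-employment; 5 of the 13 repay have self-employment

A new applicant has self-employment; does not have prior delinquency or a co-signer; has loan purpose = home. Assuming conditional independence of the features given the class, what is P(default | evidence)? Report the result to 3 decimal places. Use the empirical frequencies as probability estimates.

0.986

default: (67/80) × (53/67) × (13/67) × (14/67) × (49/67) ≈ 0.019644
repay: (13/80) × (1/13) × (2/13) × (5/13) × (5/13) ≈ 0.000284479
P(default | x) = 0.019644 / 0.019928479 ≈ 0.986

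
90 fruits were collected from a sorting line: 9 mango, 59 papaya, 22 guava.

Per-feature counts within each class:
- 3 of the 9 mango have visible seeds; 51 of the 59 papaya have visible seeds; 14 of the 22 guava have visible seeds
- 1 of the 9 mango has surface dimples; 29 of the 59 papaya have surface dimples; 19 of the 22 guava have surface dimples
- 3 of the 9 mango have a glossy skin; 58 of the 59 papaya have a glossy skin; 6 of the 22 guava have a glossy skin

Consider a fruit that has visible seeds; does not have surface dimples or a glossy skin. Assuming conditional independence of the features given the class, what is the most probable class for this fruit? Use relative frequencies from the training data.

mango

mango: (9/90) × (3/9) × (8/9) × (6/9) ≈ 0.0197531
papaya: (59/90) × (51/59) × (30/59) × (1/59) ≈ 0.00488365
guava: (22/90) × (14/22) × (3/22) × (16/22) ≈ 0.015427
Highest score → mango.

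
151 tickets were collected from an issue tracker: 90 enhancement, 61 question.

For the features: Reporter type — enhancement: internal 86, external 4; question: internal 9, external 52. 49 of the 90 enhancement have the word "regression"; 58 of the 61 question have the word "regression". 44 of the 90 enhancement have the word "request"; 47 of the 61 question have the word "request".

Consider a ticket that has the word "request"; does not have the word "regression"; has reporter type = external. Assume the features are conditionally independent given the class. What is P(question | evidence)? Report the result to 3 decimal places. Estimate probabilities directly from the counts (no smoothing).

0.689

enhancement: (90/151) × (4/90) × (41/90) × (44/90) ≈ 0.00589976
question: (61/151) × (52/61) × (3/61) × (47/61) ≈ 0.0130493
P(question | x) = 0.0130493 / 0.01894906 ≈ 0.689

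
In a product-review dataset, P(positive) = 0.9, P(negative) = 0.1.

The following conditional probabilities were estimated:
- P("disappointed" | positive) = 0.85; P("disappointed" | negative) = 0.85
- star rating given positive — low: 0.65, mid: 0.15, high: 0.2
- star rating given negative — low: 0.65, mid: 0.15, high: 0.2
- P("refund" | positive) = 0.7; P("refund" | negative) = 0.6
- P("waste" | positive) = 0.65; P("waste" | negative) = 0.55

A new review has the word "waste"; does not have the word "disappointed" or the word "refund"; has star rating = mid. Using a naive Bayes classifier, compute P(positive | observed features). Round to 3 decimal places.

positive: 0.9 × (1−0.85) × 0.15 × (1−0.7) × 0.65 = 0.00394875
negative: 0.1 × (1−0.85) × 0.15 × (1−0.6) × 0.55 = 0.000495
P(positive | x) = 0.00394875 / 0.00444375 ≈ 0.889

0.889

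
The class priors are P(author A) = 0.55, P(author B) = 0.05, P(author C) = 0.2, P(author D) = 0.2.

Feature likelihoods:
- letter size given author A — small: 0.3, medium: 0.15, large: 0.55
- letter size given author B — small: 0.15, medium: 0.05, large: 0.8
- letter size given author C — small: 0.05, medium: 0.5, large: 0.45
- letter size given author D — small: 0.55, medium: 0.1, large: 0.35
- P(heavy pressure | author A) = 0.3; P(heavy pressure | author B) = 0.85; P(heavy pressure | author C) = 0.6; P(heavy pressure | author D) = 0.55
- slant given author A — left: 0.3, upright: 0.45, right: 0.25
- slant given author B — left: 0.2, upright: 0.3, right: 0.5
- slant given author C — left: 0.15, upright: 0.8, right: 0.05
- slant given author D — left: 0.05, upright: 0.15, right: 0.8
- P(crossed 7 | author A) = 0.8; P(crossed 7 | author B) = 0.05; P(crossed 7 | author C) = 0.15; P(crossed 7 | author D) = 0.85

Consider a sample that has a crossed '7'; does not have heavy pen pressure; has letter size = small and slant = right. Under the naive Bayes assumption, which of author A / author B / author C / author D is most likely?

author D

author A: 0.55 × 0.3 × (1−0.3) × 0.25 × 0.8 = 0.0231
author B: 0.05 × 0.15 × (1−0.85) × 0.5 × 0.05 = 0.000028125
author C: 0.2 × 0.05 × (1−0.6) × 0.05 × 0.15 = 0.00003
author D: 0.2 × 0.55 × (1−0.55) × 0.8 × 0.85 = 0.03366
Highest score → author D.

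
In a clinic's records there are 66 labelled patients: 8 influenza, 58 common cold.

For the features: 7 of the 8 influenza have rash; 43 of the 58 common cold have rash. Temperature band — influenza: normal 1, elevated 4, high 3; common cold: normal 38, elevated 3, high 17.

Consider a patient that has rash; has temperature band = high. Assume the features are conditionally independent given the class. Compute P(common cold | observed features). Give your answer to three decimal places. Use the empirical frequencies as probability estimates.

influenza: (8/66) × (7/8) × (3/8) ≈ 0.0397727
common cold: (58/66) × (43/58) × (17/58) ≈ 0.190961
P(common cold | x) = 0.190961 / 0.2307337 ≈ 0.828

0.828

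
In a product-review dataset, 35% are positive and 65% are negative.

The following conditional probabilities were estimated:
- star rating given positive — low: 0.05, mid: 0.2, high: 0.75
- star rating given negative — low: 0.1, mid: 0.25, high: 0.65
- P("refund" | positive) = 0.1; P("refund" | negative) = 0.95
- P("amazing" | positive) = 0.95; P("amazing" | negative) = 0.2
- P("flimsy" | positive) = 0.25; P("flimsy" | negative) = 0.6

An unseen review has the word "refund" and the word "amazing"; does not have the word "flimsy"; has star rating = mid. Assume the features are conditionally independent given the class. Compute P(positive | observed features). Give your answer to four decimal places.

positive: 0.35 × 0.2 × 0.1 × 0.95 × (1−0.25) = 0.0049875
negative: 0.65 × 0.25 × 0.95 × 0.2 × (1−0.6) = 0.01235
P(positive | x) = 0.0049875 / 0.0173375 ≈ 0.2877

0.2877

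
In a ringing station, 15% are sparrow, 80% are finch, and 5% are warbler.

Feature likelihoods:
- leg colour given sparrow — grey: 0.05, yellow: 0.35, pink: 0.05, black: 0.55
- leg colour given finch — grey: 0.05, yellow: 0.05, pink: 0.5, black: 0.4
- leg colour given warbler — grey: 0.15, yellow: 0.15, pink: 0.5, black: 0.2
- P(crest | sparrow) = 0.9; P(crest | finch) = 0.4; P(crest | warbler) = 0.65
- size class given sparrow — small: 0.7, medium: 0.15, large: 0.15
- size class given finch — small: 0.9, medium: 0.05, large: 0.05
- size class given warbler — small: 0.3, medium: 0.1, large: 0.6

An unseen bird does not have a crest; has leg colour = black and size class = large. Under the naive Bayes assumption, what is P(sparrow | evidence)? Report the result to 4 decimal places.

sparrow: 0.15 × 0.55 × (1−0.9) × 0.15 = 0.0012375
finch: 0.8 × 0.4 × (1−0.4) × 0.05 = 0.0096
warbler: 0.05 × 0.2 × (1−0.65) × 0.6 = 0.0021
P(sparrow | x) = 0.0012375 / 0.0129375 ≈ 0.0957

0.0957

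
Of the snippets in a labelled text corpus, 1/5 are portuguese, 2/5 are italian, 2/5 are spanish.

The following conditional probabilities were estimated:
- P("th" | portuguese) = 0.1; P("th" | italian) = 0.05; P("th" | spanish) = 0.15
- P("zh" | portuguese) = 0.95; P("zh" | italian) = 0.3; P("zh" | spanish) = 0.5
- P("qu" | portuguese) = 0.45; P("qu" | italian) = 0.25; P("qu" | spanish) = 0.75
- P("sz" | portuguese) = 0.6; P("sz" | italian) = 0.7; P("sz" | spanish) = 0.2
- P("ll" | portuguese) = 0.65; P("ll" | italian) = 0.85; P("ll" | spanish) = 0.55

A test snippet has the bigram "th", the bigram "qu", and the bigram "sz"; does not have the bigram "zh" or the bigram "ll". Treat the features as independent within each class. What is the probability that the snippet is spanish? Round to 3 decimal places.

portuguese: 0.2 × 0.1 × (1−0.95) × 0.45 × 0.6 × (1−0.65) = 0.0000945
italian: 0.4 × 0.05 × (1−0.3) × 0.25 × 0.7 × (1−0.85) = 0.0003675
spanish: 0.4 × 0.15 × (1−0.5) × 0.75 × 0.2 × (1−0.55) = 0.002025
P(spanish | x) = 0.002025 / 0.002487 ≈ 0.814

0.814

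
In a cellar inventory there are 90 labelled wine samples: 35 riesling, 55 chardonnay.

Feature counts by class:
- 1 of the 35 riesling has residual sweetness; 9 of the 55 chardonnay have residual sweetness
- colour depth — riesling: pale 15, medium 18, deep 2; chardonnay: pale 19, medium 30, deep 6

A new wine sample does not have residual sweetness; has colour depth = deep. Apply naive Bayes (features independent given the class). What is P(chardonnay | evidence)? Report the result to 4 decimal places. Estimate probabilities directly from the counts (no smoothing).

riesling: (35/90) × (34/35) × (2/35) ≈ 0.0215873
chardonnay: (55/90) × (46/55) × (6/55) ≈ 0.0557576
P(chardonnay | x) = 0.0557576 / 0.0773449 ≈ 0.7209

0.7209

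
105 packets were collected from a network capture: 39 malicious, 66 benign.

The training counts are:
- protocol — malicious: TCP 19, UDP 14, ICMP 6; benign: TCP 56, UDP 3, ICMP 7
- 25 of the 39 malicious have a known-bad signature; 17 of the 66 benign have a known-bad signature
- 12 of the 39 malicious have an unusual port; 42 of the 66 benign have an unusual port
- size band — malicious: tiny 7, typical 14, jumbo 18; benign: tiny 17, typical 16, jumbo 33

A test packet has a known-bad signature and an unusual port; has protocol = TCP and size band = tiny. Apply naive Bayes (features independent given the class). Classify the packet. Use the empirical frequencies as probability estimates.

malicious: (39/105) × (19/39) × (25/39) × (12/39) × (7/39) ≈ 0.00640604
benign: (66/105) × (56/66) × (17/66) × (42/66) × (17/66) ≈ 0.0225172
Highest score → benign.

benign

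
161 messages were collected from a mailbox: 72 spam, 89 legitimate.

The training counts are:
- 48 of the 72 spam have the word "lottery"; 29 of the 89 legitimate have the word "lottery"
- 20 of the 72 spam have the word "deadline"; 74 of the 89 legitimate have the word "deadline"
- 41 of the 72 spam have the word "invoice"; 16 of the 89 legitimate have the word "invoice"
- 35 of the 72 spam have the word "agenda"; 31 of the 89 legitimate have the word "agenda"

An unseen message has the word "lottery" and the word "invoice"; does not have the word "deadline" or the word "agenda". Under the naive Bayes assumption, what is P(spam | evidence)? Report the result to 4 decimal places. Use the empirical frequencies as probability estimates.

0.9466

spam: (72/161) × (48/72) × (52/72) × (41/72) × (37/72) ≈ 0.0630096
legitimate: (89/161) × (29/89) × (15/89) × (16/89) × (58/89) ≈ 0.00355665
P(spam | x) = 0.0630096 / 0.06656625 ≈ 0.9466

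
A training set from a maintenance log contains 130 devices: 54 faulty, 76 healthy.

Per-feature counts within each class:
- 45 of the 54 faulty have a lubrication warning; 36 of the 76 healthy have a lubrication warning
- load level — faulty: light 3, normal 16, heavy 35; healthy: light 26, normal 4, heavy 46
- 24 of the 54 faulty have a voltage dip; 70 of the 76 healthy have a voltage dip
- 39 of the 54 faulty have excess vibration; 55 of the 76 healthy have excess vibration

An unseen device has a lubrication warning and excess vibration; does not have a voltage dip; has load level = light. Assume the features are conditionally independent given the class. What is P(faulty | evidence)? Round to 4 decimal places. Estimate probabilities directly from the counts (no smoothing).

faulty: (54/130) × (45/54) × (3/54) × (30/54) × (39/54) ≈ 0.00771605
healthy: (76/130) × (36/76) × (26/76) × (6/76) × (55/76) ≈ 0.0054126
P(faulty | x) = 0.00771605 / 0.01312865 ≈ 0.5877

0.5877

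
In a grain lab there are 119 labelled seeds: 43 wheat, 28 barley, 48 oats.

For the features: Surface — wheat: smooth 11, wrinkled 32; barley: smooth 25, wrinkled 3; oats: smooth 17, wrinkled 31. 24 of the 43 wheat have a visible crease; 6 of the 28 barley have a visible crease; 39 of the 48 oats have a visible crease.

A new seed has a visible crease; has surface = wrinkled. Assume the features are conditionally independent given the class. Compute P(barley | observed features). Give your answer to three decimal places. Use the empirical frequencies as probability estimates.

wheat: (43/119) × (32/43) × (24/43) ≈ 0.150088
barley: (28/119) × (3/28) × (6/28) ≈ 0.00540216
oats: (48/119) × (31/48) × (39/48) ≈ 0.21166
P(barley | x) = 0.00540216 / 0.36715016 ≈ 0.015

0.015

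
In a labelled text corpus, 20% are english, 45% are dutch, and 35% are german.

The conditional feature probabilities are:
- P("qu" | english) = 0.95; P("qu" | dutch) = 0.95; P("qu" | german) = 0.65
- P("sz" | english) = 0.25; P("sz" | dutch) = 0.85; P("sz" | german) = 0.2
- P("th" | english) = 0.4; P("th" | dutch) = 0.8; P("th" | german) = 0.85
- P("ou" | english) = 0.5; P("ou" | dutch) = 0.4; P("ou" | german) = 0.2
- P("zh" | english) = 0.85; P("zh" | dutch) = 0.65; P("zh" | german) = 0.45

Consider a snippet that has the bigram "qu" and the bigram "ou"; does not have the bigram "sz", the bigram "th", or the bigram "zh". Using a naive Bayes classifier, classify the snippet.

english: 0.2 × 0.95 × (1−0.25) × (1−0.4) × 0.5 × (1−0.85) = 0.0064125
dutch: 0.45 × 0.95 × (1−0.85) × (1−0.8) × 0.4 × (1−0.65) = 0.0017955
german: 0.35 × 0.65 × (1−0.2) × (1−0.85) × 0.2 × (1−0.45) = 0.003003
Highest score → english.

english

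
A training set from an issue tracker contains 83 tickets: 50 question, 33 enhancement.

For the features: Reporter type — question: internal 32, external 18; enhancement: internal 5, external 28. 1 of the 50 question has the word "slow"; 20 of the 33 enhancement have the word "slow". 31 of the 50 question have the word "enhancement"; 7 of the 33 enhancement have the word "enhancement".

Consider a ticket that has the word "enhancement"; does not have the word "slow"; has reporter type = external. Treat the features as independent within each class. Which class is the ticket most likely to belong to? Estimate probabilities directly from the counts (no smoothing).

question: (50/83) × (18/50) × (49/50) × (31/50) ≈ 0.131769
enhancement: (33/83) × (28/33) × (13/33) × (7/33) ≈ 0.0281899
Highest score → question.

question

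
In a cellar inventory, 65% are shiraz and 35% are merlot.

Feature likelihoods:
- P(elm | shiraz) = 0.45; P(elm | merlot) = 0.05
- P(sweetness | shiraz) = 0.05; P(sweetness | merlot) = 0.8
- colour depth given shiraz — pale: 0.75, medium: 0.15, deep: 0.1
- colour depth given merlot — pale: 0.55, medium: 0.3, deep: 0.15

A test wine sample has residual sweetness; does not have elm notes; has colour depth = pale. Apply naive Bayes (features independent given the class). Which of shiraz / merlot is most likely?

shiraz: 0.65 × (1−0.45) × 0.05 × 0.75 = 0.01340625
merlot: 0.35 × (1−0.05) × 0.8 × 0.55 = 0.1463
Highest score → merlot.

merlot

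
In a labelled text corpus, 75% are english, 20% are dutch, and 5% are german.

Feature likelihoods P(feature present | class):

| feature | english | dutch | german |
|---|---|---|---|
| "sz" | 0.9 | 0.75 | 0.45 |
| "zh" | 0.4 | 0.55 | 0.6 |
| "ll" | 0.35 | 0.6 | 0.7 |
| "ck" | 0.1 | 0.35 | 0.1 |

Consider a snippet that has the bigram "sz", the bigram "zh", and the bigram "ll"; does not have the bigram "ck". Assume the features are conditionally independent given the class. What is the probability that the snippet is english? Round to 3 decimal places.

0.676

english: 0.75 × 0.9 × 0.4 × 0.35 × (1−0.1) = 0.08505
dutch: 0.2 × 0.75 × 0.55 × 0.6 × (1−0.35) = 0.032175
german: 0.05 × 0.45 × 0.6 × 0.7 × (1−0.1) = 0.008505
P(english | x) = 0.08505 / 0.12573 ≈ 0.676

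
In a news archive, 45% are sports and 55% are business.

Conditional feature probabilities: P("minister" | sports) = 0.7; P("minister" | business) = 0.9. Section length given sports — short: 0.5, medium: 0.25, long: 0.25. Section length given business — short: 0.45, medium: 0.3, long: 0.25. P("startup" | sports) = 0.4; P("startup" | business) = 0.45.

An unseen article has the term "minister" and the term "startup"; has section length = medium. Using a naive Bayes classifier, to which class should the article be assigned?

sports: 0.45 × 0.7 × 0.25 × 0.4 = 0.0315
business: 0.55 × 0.9 × 0.3 × 0.45 = 0.066825
Highest score → business.

business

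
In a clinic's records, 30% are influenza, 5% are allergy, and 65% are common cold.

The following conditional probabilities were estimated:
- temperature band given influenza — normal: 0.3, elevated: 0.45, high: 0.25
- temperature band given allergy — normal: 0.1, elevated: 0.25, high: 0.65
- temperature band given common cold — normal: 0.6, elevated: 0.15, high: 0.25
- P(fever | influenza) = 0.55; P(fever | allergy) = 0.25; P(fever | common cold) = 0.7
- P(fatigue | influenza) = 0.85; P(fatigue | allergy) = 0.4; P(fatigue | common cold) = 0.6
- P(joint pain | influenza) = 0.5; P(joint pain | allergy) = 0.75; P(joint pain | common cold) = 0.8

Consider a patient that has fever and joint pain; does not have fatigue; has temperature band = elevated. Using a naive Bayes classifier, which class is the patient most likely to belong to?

common cold

influenza: 0.3 × 0.45 × 0.55 × (1−0.85) × 0.5 = 0.00556875
allergy: 0.05 × 0.25 × 0.25 × (1−0.4) × 0.75 = 0.00140625
common cold: 0.65 × 0.15 × 0.7 × (1−0.6) × 0.8 = 0.02184
Highest score → common cold.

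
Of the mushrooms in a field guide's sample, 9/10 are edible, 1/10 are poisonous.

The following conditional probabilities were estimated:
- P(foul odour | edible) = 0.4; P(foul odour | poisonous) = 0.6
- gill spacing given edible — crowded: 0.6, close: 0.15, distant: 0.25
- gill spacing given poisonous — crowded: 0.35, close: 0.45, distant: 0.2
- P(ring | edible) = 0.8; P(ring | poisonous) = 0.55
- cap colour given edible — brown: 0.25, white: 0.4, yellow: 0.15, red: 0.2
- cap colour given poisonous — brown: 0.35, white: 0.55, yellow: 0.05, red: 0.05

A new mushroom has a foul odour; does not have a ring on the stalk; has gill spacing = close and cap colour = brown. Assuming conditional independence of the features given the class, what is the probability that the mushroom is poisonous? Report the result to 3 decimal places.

edible: 0.9 × 0.4 × 0.15 × (1−0.8) × 0.25 = 0.0027
poisonous: 0.1 × 0.6 × 0.45 × (1−0.55) × 0.35 = 0.0042525
P(poisonous | x) = 0.0042525 / 0.0069525 ≈ 0.612

0.612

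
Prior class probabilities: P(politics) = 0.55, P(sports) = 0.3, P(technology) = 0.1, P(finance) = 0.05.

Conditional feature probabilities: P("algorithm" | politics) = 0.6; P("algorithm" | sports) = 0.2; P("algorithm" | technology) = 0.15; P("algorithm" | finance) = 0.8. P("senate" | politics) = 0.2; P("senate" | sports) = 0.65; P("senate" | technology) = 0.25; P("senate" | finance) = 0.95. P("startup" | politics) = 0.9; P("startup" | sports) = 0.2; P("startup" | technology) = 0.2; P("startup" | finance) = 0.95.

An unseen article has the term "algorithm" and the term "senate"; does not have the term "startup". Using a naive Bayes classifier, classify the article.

politics: 0.55 × 0.6 × 0.2 × (1−0.9) = 0.0066
sports: 0.3 × 0.2 × 0.65 × (1−0.2) = 0.0312
technology: 0.1 × 0.15 × 0.25 × (1−0.2) = 0.003
finance: 0.05 × 0.8 × 0.95 × (1−0.95) = 0.0019
Highest score → sports.

sports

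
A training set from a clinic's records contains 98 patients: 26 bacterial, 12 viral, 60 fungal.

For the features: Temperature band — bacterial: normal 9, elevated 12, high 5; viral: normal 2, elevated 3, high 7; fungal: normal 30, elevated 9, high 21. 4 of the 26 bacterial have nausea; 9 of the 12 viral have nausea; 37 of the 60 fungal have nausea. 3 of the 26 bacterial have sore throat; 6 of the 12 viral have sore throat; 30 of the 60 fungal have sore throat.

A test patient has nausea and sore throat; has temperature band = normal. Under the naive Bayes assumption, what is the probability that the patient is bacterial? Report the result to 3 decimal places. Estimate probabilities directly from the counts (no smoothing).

bacterial: (26/98) × (9/26) × (4/26) × (3/26) ≈ 0.00163024
viral: (12/98) × (2/12) × (9/12) × (6/12) ≈ 0.00765306
fungal: (60/98) × (30/60) × (37/60) × (30/60) ≈ 0.0943878
P(bacterial | x) = 0.00163024 / 0.1036711 ≈ 0.016

0.016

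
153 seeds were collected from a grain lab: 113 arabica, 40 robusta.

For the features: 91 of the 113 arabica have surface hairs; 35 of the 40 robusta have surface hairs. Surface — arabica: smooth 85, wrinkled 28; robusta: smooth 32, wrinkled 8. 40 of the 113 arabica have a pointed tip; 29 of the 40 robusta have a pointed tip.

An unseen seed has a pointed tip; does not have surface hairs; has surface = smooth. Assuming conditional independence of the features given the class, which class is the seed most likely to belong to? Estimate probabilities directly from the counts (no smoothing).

arabica

arabica: (113/153) × (22/113) × (85/113) × (40/113) ≈ 0.0382872
robusta: (40/153) × (5/40) × (32/40) × (29/40) ≈ 0.0189542
Highest score → arabica.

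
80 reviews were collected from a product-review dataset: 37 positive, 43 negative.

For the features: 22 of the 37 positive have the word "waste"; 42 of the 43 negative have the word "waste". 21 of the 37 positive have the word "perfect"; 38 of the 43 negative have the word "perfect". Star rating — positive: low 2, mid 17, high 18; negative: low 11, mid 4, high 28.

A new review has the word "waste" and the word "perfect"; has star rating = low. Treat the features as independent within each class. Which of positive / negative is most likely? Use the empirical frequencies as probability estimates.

negative

positive: (37/80) × (22/37) × (21/37) × (2/37) ≈ 0.00843682
negative: (43/80) × (42/43) × (38/43) × (11/43) ≈ 0.118686
Highest score → negative.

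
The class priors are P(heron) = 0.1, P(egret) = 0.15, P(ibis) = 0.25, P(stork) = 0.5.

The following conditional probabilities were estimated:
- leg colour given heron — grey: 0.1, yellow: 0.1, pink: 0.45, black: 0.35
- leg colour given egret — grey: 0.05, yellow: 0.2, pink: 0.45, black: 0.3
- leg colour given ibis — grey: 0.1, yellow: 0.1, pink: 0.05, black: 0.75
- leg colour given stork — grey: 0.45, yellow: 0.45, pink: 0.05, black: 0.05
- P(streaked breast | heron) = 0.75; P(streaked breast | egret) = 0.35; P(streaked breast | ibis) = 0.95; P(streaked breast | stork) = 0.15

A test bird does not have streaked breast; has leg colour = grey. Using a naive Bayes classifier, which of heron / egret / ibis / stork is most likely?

stork

heron: 0.1 × 0.1 × (1−0.75) = 0.0025
egret: 0.15 × 0.05 × (1−0.35) = 0.004875
ibis: 0.25 × 0.1 × (1−0.95) = 0.00125
stork: 0.5 × 0.45 × (1−0.15) = 0.19125
Highest score → stork.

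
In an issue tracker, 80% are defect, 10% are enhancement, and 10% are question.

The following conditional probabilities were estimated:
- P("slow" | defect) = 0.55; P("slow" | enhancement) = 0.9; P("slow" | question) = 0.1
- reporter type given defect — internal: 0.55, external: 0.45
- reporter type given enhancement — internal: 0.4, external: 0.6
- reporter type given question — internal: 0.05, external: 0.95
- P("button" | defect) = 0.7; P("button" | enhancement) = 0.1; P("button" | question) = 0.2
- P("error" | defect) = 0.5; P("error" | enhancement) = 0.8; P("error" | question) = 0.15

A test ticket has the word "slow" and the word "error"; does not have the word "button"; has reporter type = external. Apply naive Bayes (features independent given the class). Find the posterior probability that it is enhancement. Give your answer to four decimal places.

0.5577

defect: 0.8 × 0.55 × 0.45 × (1−0.7) × 0.5 = 0.0297
enhancement: 0.1 × 0.9 × 0.6 × (1−0.1) × 0.8 = 0.03888
question: 0.1 × 0.1 × 0.95 × (1−0.2) × 0.15 = 0.00114
P(enhancement | x) = 0.03888 / 0.06972 ≈ 0.5577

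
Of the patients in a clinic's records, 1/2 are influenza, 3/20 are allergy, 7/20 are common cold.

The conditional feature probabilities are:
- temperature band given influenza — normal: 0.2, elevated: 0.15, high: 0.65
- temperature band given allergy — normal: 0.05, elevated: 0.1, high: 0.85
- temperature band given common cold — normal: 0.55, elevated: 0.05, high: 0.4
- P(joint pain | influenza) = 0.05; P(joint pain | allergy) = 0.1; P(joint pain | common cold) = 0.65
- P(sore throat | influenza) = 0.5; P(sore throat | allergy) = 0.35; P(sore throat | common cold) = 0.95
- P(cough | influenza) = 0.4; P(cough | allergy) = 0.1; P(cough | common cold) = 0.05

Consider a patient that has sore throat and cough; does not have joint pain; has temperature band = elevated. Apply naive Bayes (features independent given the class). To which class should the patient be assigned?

influenza: 0.5 × 0.15 × (1−0.05) × 0.5 × 0.4 = 0.01425
allergy: 0.15 × 0.1 × (1−0.1) × 0.35 × 0.1 = 0.0004725
common cold: 0.35 × 0.05 × (1−0.65) × 0.95 × 0.05 = 0.0002909375
Highest score → influenza.

influenza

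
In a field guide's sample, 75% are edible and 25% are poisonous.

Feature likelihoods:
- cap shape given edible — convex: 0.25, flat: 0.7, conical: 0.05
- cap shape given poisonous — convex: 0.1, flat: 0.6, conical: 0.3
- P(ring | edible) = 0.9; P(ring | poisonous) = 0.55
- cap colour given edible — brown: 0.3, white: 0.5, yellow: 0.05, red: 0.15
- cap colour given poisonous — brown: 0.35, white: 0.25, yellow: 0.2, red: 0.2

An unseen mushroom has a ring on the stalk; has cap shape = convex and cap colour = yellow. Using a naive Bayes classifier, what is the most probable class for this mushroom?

edible: 0.75 × 0.25 × 0.9 × 0.05 = 0.0084375
poisonous: 0.25 × 0.1 × 0.55 × 0.2 = 0.00275
Highest score → edible.

edible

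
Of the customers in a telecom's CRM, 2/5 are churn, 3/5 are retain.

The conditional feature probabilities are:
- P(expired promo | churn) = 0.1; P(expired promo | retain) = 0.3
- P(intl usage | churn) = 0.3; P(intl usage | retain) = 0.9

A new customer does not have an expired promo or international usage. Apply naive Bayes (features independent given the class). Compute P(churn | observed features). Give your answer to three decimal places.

churn: 0.4 × (1−0.1) × (1−0.3) = 0.252
retain: 0.6 × (1−0.3) × (1−0.9) = 0.042
P(churn | x) = 0.252 / 0.294 ≈ 0.857

0.857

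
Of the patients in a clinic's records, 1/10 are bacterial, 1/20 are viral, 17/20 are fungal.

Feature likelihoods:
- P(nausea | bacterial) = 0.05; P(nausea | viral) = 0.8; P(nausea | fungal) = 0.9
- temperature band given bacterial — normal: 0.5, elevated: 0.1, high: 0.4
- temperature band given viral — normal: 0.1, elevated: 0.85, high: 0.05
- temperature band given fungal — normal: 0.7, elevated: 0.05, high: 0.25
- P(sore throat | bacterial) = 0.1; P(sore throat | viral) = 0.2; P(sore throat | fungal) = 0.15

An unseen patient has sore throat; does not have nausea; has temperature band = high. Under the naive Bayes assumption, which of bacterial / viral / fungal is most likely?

bacterial: 0.1 × (1−0.05) × 0.4 × 0.1 = 0.0038
viral: 0.05 × (1−0.8) × 0.05 × 0.2 = 0.0001
fungal: 0.85 × (1−0.9) × 0.25 × 0.15 = 0.0031875
Highest score → bacterial.

bacterial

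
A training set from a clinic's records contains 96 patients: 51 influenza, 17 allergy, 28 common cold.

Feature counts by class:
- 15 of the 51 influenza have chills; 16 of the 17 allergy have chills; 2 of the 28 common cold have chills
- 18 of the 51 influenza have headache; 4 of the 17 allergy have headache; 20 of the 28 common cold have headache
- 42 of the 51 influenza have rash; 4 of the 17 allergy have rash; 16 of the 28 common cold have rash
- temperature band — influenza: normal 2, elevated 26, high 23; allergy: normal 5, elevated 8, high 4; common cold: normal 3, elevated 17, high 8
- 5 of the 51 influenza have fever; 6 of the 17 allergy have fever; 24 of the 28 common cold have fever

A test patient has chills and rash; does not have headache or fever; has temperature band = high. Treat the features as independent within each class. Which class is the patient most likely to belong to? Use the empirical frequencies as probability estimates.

influenza

influenza: (51/96) × (15/51) × (33/51) × (42/51) × (23/51) × (46/51) ≈ 0.0338679
allergy: (17/96) × (16/17) × (13/17) × (4/17) × (4/17) × (11/17) ≈ 0.00456572
common cold: (28/96) × (2/28) × (8/28) × (16/28) × (8/28) × (4/28) ≈ 0.000138831
Highest score → influenza.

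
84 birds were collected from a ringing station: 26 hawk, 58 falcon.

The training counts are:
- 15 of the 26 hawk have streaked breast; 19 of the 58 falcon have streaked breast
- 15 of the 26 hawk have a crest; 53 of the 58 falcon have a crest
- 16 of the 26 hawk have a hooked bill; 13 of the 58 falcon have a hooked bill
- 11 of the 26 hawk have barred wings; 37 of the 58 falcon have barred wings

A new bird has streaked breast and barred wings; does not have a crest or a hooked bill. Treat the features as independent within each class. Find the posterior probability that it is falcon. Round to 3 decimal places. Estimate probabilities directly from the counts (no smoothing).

0.440

hawk: (26/84) × (15/26) × (11/26) × (10/26) × (11/26) ≈ 0.0122935
falcon: (58/84) × (19/58) × (5/58) × (45/58) × (37/58) ≈ 0.00965105
P(falcon | x) = 0.00965105 / 0.02194455 ≈ 0.440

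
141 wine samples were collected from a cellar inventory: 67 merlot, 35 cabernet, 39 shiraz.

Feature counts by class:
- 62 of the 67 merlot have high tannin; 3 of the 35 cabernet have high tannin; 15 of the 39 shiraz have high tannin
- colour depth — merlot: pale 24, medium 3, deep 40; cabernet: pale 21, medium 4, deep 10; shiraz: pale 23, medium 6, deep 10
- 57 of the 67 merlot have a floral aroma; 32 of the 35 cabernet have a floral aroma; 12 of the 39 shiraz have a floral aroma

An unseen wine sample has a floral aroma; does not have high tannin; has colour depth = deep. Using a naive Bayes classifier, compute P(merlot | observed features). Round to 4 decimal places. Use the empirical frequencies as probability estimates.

merlot: (67/141) × (5/67) × (40/67) × (57/67) ≈ 0.0180109
cabernet: (35/141) × (32/35) × (10/35) × (32/35) ≈ 0.059285
shiraz: (39/141) × (24/39) × (10/39) × (12/39) ≈ 0.013429
P(merlot | x) = 0.0180109 / 0.0907249 ≈ 0.1985

0.1985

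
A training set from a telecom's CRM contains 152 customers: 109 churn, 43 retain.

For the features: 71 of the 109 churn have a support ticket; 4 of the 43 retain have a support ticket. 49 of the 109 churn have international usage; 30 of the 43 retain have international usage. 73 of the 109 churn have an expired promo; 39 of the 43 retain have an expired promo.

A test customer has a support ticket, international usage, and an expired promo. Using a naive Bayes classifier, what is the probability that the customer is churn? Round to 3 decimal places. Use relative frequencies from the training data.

0.894

churn: (109/152) × (71/109) × (49/109) × (73/109) ≈ 0.140631
retain: (43/152) × (4/43) × (30/43) × (39/43) ≈ 0.016652
P(churn | x) = 0.140631 / 0.157283 ≈ 0.894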